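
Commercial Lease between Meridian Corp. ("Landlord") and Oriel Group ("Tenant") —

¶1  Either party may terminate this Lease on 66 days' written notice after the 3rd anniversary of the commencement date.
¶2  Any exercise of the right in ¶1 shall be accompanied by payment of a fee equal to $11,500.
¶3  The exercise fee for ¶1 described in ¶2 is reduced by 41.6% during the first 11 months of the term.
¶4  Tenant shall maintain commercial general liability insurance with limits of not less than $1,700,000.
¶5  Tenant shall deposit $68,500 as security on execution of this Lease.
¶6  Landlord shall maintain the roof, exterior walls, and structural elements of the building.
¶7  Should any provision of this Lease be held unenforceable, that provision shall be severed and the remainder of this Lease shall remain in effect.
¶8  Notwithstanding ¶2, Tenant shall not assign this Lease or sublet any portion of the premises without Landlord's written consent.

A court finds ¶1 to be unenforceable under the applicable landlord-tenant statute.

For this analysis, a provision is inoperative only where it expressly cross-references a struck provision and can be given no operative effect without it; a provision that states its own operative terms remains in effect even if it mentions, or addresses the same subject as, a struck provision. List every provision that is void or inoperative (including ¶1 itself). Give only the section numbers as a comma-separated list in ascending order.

1, 2, 3

¶1 is struck. The only function of ¶2 is the exercise fee for ¶1, so it cannot stand once ¶1 is removed. ¶3 operates only by reference to ¶2, so it falls with ¶2. ¶8 mentions ¶2 but its own obligation stands independently of ¶2, so ¶8 is not affected. Under the severability clause in ¶7, the remaining provisions continue in force. That leaves ¶4, ¶5, ¶6, ¶7, and ¶8 in effect.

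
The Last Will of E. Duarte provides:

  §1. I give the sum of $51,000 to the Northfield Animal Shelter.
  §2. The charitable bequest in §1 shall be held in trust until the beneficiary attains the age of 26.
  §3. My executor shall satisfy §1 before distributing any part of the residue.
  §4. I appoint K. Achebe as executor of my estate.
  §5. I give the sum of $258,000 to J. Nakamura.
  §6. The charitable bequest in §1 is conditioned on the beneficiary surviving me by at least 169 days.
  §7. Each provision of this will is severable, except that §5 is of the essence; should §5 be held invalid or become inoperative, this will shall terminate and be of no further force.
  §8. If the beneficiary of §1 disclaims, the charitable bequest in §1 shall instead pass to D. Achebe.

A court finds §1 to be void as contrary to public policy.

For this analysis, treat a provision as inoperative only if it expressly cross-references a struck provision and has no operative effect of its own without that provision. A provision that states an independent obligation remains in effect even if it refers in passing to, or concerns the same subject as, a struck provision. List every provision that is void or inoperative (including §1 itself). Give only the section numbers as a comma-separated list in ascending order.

1, 2, 3, 6, 8

§1 is struck. §2 has no operative effect of its own apart from §1 and is therefore inoperative. §3 merely fixes the priority direction for §1; with §1 gone it has nothing to operate on and falls away. §6 operates only by reference to §1, so it falls with §1. §8 has no operative effect of its own apart from §1 and is therefore inoperative. §7 makes §5 an essential term, but §5 is unaffected, so the severability proviso in §7 preserves the remaining provisions. The provisions still in force are §4, §5, and §7.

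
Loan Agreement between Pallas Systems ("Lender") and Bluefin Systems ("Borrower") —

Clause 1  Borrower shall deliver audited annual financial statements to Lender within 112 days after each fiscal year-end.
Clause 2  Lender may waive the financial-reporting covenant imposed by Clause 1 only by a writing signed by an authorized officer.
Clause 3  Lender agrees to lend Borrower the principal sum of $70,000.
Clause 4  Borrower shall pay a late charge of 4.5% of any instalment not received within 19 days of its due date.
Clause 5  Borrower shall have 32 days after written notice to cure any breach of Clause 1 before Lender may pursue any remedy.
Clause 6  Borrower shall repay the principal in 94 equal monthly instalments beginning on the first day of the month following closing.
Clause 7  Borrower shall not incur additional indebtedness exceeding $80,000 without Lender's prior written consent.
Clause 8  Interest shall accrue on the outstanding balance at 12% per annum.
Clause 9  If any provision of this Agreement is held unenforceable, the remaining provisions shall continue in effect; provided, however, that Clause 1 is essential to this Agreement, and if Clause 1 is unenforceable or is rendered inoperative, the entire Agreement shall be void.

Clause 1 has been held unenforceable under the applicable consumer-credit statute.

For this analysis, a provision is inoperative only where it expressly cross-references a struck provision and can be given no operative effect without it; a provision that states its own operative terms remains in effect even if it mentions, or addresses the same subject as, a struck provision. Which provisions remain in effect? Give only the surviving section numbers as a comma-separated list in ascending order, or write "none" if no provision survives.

none

Clause 1 is struck. Clause 2 has no operative effect of its own apart from Clause 1 and is therefore inoperative. Clause 5 has no operative effect of its own apart from Clause 1 and is therefore inoperative. Clause 9 makes Clause 1 an essential term, and Clause 1 is the provision held invalid; under Clause 9, the entire Agreement is therefore void. No provision of the Agreement survives.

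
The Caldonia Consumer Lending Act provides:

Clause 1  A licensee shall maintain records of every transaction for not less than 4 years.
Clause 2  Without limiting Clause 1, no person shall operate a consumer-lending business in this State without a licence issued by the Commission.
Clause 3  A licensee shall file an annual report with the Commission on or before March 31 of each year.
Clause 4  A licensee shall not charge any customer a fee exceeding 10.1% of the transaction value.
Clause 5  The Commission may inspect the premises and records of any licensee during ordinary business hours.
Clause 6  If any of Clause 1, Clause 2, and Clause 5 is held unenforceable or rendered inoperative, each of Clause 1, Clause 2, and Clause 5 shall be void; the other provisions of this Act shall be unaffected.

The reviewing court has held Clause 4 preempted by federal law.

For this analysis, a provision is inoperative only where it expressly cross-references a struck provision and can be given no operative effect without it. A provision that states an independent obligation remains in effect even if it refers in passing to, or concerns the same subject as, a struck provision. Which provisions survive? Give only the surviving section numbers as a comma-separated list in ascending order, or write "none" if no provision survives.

1, 2, 3, 5, 6

Clause 4 is struck. No other provision's operative terms depend on Clause 4. Clause 6 ties Clause 1, Clause 2, and Clause 5 together, but none of those is affected here; the remaining provisions continue in force under Clause 6. That leaves Clause 1, Clause 2, Clause 3, Clause 5, and Clause 6 in effect.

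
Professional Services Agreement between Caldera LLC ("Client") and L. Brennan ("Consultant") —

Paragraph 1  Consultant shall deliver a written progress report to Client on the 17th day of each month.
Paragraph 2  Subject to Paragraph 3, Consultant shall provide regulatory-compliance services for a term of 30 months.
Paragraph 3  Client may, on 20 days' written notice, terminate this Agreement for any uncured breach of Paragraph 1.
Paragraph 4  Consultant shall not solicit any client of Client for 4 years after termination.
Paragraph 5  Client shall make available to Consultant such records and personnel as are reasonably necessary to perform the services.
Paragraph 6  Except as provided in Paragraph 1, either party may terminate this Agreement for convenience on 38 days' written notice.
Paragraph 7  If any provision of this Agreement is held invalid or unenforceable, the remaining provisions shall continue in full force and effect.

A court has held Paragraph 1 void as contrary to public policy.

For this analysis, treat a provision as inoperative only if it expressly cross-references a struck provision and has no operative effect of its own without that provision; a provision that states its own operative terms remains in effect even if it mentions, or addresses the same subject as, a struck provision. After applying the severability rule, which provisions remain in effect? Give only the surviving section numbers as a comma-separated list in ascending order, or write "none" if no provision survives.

Paragraph 1 is struck. Paragraph 3 operates only by reference to Paragraph 1, so it falls with Paragraph 1. Although Paragraph 6 refers to Paragraph 1, its operative terms do not depend on Paragraph 1, so it remains in effect. Paragraph 2 mentions Paragraph 3 but its own obligation stands independently of Paragraph 3, so Paragraph 2 is not affected. Under the severability clause in Paragraph 7, the remaining provisions continue in force. The provisions still in force are Paragraph 2, Paragraph 4, Paragraph 5, Paragraph 6, and Paragraph 7.

2, 4, 5, 6, 7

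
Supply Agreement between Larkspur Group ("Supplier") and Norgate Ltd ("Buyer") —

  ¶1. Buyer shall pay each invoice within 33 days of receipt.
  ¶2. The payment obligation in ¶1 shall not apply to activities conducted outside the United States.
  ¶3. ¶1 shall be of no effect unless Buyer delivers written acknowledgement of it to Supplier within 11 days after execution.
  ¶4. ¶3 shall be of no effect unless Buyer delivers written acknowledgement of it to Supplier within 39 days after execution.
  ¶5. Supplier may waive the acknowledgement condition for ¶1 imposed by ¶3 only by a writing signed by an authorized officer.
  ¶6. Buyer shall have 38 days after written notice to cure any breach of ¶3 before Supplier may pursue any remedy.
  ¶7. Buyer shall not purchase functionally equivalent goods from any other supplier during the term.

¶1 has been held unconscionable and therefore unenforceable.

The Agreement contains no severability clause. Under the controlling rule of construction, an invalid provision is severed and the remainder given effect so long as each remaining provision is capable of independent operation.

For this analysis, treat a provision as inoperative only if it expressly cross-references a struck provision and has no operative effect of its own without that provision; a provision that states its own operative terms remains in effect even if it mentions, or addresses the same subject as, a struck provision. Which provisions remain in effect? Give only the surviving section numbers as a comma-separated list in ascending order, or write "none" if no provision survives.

¶1 is struck. The whole of ¶2 is the carve-out from the payment obligation, defined by reference to ¶1, so ¶2 cannot stand once ¶1 is removed. The only function of ¶3 is the acknowledgement condition for ¶1, so it cannot stand once ¶1 is removed. ¶4 operates only by reference to ¶3, so it falls with ¶3. ¶5 operates only by reference to ¶3, so it falls with ¶3. ¶6 operates only by reference to ¶3, so it falls with ¶3. With no severability clause, the stated default rule severs what cannot stand and enforces each remaining provision that can operate on its own. Only ¶7 remains in effect.

7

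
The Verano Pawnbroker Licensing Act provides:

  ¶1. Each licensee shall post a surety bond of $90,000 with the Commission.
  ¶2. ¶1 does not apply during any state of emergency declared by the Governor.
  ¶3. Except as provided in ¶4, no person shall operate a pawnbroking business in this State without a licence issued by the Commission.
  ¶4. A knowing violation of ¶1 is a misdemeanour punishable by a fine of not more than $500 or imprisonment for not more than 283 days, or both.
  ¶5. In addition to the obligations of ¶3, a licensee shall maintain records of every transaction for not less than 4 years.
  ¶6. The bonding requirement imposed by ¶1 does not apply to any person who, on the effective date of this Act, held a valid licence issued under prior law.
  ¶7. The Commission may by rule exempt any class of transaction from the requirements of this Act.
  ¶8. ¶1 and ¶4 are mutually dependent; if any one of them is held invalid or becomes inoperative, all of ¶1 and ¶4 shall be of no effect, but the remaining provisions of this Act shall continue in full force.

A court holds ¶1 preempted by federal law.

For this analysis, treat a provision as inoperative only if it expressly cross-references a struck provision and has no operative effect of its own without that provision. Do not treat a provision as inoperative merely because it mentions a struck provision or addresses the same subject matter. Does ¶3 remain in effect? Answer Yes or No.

¶1 is struck. ¶2 merely fixes the emergency suspension of ¶1; with ¶1 gone it has nothing to operate on and falls away. ¶4 operates only by reference to ¶1, so it falls with ¶1. The only function of ¶6 is the grandfather exemption from ¶1, so it cannot stand once ¶1 is removed. ¶3 mentions ¶4 but its own obligation stands independently of ¶4, so ¶3 is not affected. ¶8 declares ¶1 and ¶4 mutually dependent; since one of them has fallen, all of them are of no effect. The remainder continues in force under ¶8. The provisions still in force are ¶3, ¶5, ¶7, and ¶8. ¶3 is among the surviving provisions, so the answer is yes.

Yes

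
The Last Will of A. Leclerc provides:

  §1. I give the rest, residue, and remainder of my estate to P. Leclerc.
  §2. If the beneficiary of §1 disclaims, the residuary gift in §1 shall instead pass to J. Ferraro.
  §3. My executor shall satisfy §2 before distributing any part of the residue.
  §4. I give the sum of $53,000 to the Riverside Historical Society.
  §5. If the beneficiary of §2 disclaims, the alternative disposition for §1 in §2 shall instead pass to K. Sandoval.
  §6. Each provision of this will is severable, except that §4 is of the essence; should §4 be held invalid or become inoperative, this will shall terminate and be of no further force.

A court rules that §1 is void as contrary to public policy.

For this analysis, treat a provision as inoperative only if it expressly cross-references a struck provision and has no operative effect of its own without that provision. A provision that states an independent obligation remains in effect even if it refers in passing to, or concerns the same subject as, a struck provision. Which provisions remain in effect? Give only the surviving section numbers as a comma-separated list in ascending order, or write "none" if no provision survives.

§1 is struck. §2 has no operative effect of its own apart from §1 and is therefore inoperative. §3 operates only by reference to §2, so it falls with §2. The only function of §5 is the alternative disposition for §2, so it cannot stand once §2 is removed. §6 makes §4 an essential term, but §4 is unaffected, so the severability proviso in §6 preserves the remaining provisions. That leaves §4 and §6 in effect.

4, 6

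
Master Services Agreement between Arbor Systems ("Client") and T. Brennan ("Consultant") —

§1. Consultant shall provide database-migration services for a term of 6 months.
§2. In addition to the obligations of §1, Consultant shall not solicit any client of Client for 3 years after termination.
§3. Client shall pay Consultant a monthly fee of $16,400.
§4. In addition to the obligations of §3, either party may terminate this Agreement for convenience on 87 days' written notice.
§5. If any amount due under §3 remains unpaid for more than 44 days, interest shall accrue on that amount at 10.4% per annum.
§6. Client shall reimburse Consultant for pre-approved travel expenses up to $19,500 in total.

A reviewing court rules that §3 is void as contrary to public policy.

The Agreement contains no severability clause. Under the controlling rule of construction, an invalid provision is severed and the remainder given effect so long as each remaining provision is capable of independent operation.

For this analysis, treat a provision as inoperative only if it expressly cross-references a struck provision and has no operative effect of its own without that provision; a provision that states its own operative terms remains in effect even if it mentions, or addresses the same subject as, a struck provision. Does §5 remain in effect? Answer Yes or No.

No

§3 is struck. §5 does nothing except set the default interest on the monthly fee by reference to §3; with §3 gone it has no independent effect and is inoperative. Although §4 refers to §3, its operative terms do not depend on §3, so it remains in effect. Under the stated default rule, only provisions that cannot operate independently fall away; the rest are enforced. §1, §2, §4, and §6 remain in effect. §5 is among the inoperative provisions, so the answer is no.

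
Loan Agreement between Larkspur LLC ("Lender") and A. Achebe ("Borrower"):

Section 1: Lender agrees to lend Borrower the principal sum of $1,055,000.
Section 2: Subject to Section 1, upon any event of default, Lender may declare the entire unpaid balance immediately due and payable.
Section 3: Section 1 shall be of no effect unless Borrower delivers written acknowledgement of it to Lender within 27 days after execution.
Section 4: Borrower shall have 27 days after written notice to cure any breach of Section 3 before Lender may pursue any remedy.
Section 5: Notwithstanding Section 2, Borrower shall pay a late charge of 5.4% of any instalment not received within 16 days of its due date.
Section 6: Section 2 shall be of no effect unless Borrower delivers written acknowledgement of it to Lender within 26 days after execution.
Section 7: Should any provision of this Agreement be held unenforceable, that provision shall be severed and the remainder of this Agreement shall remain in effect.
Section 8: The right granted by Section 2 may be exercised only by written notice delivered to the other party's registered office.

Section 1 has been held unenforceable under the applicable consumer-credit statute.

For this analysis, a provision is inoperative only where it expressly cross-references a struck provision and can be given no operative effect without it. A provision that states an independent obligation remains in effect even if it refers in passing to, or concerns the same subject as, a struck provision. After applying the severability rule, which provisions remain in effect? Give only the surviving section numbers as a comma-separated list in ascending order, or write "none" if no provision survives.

Section 1 is struck. Section 3 operates only by reference to Section 1, so it falls with Section 1. Section 4 operates only by reference to Section 3, so it falls with Section 3. Although Section 2 refers to Section 1, its operative terms do not depend on Section 1, so it remains in effect. Under the severability clause in Section 7, the remaining provisions continue in force. That leaves Section 2, Section 5, Section 6, Section 7, and Section 8 in effect.

2, 5, 6, 7, 8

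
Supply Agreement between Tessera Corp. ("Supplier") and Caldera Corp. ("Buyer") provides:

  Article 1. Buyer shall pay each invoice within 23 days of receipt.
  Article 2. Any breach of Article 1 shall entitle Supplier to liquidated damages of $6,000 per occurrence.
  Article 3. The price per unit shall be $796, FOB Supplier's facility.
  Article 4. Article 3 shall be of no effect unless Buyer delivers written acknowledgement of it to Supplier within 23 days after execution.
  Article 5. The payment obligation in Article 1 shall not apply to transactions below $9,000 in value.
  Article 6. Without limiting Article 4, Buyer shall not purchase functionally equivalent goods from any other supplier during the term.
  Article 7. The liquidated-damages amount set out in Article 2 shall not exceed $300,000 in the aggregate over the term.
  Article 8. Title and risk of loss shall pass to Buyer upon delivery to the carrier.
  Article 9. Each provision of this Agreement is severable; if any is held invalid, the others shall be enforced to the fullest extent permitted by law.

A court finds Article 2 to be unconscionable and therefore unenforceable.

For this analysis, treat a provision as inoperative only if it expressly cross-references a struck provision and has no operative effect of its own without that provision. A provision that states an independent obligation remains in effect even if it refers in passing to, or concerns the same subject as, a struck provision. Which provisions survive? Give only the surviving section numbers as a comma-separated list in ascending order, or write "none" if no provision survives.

Article 2 is struck. Article 7 does nothing except set the aggregate cap on the liquidated-damages amount by reference to Article 2; with Article 2 gone it has no independent effect and is inoperative. Under the severability clause in Article 9, the remaining provisions continue in force. Article 1, Article 3, Article 4, Article 5, Article 6, Article 8, and Article 9 remain in effect.

1, 3, 4, 5, 6, 8, 9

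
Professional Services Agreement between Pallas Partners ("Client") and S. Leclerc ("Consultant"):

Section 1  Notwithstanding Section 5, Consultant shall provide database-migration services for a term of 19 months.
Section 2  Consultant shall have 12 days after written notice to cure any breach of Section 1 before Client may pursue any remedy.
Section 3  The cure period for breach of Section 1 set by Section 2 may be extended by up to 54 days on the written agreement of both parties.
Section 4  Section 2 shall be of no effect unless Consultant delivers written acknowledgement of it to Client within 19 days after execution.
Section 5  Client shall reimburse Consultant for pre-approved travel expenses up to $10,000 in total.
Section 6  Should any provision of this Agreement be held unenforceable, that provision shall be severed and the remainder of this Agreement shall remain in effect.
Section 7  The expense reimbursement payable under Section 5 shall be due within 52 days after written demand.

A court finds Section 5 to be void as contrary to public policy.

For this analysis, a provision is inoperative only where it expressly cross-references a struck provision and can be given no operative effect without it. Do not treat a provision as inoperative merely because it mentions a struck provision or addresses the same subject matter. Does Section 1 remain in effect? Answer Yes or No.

Yes

Section 5 is struck. Section 7 operates only by reference to Section 5, so it falls with Section 5. Section 1 mentions Section 5 but its own obligation stands independently of Section 5, so Section 1 is not affected. Section 6 is a severability clause and preserves every provision that can still be given independent effect. That leaves Section 1, Section 2, Section 3, Section 4, and Section 6 in effect. Section 1 is among the surviving provisions, so the answer is yes.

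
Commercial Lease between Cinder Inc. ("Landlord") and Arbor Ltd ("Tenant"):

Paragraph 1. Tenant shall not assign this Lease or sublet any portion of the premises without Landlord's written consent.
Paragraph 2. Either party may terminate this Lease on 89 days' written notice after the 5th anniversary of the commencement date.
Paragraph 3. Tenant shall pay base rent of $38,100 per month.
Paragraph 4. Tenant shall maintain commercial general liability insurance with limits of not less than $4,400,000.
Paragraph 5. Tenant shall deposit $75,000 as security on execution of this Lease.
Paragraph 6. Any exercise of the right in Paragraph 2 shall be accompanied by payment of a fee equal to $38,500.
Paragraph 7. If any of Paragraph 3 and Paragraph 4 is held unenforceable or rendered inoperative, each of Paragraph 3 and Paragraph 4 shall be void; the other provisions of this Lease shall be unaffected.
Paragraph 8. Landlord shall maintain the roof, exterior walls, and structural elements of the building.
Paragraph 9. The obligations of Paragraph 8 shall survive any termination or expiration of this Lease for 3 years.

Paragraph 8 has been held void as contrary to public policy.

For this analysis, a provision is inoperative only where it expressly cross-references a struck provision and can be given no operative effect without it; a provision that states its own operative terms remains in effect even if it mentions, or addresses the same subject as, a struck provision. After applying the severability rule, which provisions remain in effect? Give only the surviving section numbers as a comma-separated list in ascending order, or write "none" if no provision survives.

Paragraph 8 is struck. Paragraph 9 operates only by reference to Paragraph 8, so it falls with Paragraph 8. Paragraph 7 ties Paragraph 3 and Paragraph 4 together, but none of those is affected here; the remaining provisions continue in force under Paragraph 7. The provisions still in force are Paragraph 1, Paragraph 2, Paragraph 3, Paragraph 4, Paragraph 5, Paragraph 6, and Paragraph 7.

1, 2, 3, 4, 5, 6, 7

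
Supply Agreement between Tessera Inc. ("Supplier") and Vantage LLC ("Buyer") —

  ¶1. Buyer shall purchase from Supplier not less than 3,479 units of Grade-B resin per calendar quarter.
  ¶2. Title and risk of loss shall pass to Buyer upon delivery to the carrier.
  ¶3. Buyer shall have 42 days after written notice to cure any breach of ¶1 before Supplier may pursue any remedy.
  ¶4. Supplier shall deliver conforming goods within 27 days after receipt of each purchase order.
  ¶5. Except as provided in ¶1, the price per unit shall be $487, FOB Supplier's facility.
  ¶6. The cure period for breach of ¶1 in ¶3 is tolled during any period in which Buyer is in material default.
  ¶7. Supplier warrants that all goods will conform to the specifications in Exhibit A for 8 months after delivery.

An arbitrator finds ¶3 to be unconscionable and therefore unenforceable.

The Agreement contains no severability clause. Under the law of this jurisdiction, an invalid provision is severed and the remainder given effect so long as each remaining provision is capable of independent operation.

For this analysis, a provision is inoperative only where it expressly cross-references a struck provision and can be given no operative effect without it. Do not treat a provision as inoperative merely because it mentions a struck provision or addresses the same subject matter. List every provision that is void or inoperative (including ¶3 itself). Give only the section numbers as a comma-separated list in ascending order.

¶3 is struck. The whole of ¶6 is the tolling of the cure period for breach of ¶1, defined by reference to ¶3, so ¶6 cannot stand once ¶3 is removed. Under the stated default rule, only provisions that cannot operate independently fall away; the rest are enforced. That leaves ¶1, ¶2, ¶4, ¶5, and ¶7 in effect.

3, 6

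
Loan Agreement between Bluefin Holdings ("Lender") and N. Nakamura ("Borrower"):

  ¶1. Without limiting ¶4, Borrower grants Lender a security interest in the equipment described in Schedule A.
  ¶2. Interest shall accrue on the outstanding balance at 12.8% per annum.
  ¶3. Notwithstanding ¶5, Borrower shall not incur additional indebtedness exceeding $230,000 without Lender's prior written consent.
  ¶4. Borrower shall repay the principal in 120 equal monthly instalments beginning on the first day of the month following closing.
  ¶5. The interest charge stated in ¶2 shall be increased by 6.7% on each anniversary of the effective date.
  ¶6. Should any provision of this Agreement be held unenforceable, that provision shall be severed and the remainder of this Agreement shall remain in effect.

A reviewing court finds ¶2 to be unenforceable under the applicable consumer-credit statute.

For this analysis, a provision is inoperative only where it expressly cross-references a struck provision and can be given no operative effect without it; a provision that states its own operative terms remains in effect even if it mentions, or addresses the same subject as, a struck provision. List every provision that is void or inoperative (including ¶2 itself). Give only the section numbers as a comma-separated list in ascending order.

2, 5

¶2 is struck. ¶5 operates only by reference to ¶2, so it falls with ¶2. ¶3 mentions ¶5 but its own obligation stands independently of ¶5, so ¶3 is not affected. Under the severability clause in ¶6, the remaining provisions continue in force. That leaves ¶1, ¶3, ¶4, and ¶6 in effect.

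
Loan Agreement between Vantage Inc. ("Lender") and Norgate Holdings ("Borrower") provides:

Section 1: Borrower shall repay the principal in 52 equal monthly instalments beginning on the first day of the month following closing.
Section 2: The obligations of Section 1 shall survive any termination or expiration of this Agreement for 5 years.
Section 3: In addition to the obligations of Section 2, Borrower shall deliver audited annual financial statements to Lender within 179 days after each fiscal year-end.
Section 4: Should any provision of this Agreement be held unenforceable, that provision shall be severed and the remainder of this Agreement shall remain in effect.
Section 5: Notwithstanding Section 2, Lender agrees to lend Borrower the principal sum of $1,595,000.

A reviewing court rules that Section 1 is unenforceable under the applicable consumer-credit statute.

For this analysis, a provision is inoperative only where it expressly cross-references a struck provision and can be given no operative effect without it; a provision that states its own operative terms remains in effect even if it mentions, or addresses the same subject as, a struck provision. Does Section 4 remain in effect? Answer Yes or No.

Yes

Section 1 is struck. Section 2 operates only by reference to Section 1, so it falls with Section 1. Section 5 mentions Section 2 but its own obligation stands independently of Section 2, so Section 5 is not affected. Although Section 3 refers to Section 2, its operative terms do not depend on Section 2, so it remains in effect. Under the severability clause in Section 4, the remaining provisions continue in force. Section 3, Section 4, and Section 5 remain in effect. Section 4 is among the surviving provisions, so the answer is yes.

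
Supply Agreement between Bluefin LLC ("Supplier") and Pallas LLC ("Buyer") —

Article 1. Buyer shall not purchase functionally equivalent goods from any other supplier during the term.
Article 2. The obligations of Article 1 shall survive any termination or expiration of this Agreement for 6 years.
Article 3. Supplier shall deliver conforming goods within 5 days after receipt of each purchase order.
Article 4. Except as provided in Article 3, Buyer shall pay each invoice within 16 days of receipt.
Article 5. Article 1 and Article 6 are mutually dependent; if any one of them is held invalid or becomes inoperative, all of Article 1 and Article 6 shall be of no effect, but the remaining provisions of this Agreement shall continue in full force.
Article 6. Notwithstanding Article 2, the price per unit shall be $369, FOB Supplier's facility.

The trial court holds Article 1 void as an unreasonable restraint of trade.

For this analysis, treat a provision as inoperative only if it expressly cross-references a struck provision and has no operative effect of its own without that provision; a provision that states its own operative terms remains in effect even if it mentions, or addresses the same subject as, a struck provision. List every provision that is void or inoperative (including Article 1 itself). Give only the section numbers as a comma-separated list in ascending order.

Article 1 is struck. Article 2 merely fixes the survival period for Article 1; with Article 1 gone it has nothing to operate on and falls away. Article 5 declares Article 1 and Article 6 mutually dependent; since one of them has fallen, all of them are of no effect. That brings down Article 6 as well. The remainder continues in force under Article 5. The provisions still in force are Article 3, Article 4, and Article 5.

1, 2, 6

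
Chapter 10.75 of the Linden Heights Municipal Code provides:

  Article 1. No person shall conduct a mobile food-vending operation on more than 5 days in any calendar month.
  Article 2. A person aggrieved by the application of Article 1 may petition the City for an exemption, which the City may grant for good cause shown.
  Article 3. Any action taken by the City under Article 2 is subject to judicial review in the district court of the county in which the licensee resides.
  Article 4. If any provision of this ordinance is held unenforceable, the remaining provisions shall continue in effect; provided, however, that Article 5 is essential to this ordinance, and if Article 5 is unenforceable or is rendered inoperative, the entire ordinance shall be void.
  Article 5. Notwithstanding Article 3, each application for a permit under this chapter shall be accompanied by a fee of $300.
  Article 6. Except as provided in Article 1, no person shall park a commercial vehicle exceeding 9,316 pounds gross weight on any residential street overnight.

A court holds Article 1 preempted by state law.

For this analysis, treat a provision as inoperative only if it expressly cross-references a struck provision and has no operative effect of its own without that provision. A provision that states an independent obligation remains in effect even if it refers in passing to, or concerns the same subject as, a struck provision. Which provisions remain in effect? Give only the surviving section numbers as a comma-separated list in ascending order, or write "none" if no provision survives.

Article 1 is struck. Article 2 merely fixes the exemption procedure for Article 1; with Article 1 gone it has nothing to operate on and falls away. Article 3 merely fixes the judicial-review right for Article 2; with Article 2 gone it has nothing to operate on and falls away. Although Article 5 refers to Article 3, its operative terms do not depend on Article 3, so it remains in effect. Although Article 6 refers to Article 1, its operative terms do not depend on Article 1, so it remains in effect. Article 4 makes Article 5 an essential term, but Article 5 is unaffected, so the severability proviso in Article 4 preserves the remaining provisions. The provisions still in force are Article 4, Article 5, and Article 6.

4, 5, 6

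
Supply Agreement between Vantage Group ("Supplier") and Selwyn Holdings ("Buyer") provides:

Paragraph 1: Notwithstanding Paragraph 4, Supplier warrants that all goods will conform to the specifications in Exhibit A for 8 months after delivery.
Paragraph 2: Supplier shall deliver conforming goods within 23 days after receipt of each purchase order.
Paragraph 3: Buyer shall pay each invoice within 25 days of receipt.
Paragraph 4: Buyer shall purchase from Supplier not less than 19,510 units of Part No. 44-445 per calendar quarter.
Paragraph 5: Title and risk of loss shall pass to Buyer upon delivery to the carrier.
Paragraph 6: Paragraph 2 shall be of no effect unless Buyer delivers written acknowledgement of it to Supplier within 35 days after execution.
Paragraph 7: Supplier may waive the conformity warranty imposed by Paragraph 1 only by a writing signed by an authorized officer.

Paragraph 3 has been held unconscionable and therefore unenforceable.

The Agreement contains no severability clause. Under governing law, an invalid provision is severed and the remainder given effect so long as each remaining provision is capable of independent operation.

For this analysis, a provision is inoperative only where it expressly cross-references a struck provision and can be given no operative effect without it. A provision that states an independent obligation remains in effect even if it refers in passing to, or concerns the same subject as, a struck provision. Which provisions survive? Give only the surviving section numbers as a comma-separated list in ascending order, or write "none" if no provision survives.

1, 2, 4, 5, 6, 7

Paragraph 3 is struck. No other provision's operative terms depend on Paragraph 3. Under the stated default rule, only provisions that cannot operate independently fall away; the rest are enforced. That leaves Paragraph 1, Paragraph 2, Paragraph 4, Paragraph 5, Paragraph 6, and Paragraph 7 in effect.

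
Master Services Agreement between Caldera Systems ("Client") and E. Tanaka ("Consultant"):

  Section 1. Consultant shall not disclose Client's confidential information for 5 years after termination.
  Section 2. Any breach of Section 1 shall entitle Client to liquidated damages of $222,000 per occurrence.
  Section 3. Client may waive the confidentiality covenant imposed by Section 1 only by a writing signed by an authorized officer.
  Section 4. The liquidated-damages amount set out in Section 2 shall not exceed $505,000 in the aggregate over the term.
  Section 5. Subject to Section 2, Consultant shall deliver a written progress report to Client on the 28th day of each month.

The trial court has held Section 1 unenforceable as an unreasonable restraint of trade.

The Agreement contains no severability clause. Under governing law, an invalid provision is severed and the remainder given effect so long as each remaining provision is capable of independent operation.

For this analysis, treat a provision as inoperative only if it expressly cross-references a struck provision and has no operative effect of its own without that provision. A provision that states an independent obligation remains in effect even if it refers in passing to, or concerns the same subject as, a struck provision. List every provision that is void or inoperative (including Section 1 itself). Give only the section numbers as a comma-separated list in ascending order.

1, 2, 3, 4

Section 1 is struck. Section 2 operates only by reference to Section 1, so it falls with Section 1. Section 3 operates only by reference to Section 1, so it falls with Section 1. Section 4 does nothing except set the aggregate cap on the liquidated-damages amount by reference to Section 2; with Section 2 gone it has no independent effect and is inoperative. Although Section 5 refers to Section 2, its operative terms do not depend on Section 2, so it remains in effect. Under the stated default rule, only provisions that cannot operate independently fall away; the rest are enforced. Only Section 5 remains in effect.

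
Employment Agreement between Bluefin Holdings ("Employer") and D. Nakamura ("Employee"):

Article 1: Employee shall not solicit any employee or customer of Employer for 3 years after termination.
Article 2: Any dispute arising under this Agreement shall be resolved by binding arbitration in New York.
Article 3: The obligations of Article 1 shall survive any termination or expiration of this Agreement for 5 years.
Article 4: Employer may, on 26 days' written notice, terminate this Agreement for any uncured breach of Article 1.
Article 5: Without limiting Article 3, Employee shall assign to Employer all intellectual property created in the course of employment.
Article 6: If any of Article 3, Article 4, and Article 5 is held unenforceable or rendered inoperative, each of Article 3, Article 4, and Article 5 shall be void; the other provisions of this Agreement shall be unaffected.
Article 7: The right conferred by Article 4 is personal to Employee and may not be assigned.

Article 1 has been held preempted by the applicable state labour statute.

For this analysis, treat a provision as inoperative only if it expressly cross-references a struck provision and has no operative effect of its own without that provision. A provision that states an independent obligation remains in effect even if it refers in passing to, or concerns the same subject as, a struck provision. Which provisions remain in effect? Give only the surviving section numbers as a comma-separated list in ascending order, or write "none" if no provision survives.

2, 6

Article 1 is struck. Article 3 has no operative effect of its own apart from Article 1 and is therefore inoperative. Article 4 merely fixes the termination right for breach of Article 1; with Article 1 gone it has nothing to operate on and falls away. Article 7 merely fixes the non-assignment of Article 4; with Article 4 gone it has nothing to operate on and falls away. Article 6 declares Article 3, Article 4, and Article 5 mutually dependent; since one of them has fallen, all of them are of no effect. That brings down Article 5 as well. The remainder continues in force under Article 6. The provisions still in force are Article 2 and Article 6.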